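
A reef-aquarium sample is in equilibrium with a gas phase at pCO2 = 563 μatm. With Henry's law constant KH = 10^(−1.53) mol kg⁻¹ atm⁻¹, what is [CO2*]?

[CO2*] = 16.6 μmol/kg

KH = 10^(−1.53) = 2.951×10^-2 mol kg⁻¹ atm⁻¹
[CO2*] = KH · pCO2 = 2.951×10^-2 × 563×10^-6 atm = 1.66×10^-5 mol/kg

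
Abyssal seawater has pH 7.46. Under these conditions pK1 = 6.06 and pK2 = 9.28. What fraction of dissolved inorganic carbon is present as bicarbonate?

α₁ = 0.948

α₁ = 1 / (1 + [H⁺]/K1 + K2/[H⁺]) = 1 / (1 + 10^-1.40 + 10^-1.82)
   = 1 / (1 + 0.039811 + 0.015136) = 1/1.0549 = 0.9479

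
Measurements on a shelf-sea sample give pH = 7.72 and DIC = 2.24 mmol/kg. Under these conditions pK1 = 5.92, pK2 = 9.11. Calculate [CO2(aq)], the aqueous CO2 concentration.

α₀ = 1 / (1 + K1/[H⁺] + K1K2/[H⁺]²) = 1 / (1 + 10^+1.80 + 10^+0.41)
   = 1 / (1 + 63.096 + 2.5704) = 1/66.666 = 0.01500
[CO2*] = α₀ × DIC = 0.01500 × 2.24 = 0.0336 mmol/kg

[CO2*] = 0.0336 mmol/kg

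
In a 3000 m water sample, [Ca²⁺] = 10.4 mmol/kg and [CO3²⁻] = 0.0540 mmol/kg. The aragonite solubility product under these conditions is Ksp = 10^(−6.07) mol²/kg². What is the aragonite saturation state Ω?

Ω = 0.660

Ksp = 10^(−6.07) = 8.511×10^-7
Ω = [Ca²⁺][CO3²⁻]/Ksp = (10.4×10^-3)(0.0540×10^-3) / 8.511×10^-7 = 0.660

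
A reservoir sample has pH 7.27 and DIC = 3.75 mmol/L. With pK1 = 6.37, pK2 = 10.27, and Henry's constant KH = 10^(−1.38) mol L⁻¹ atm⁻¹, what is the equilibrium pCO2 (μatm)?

α₀ = 1 / (1 + K1/[H⁺] + K1K2/[H⁺]²) = 1 / (1 + 10^+0.90 + 10^-2.10)
   = 1 / (1 + 7.9433 + 0.0079433) = 1/8.9512 = 0.1117
[CO2*] = α₀ × DIC = 0.1117 × 3.75 = 0.4189 mmol/L
pCO2 = [CO2*]/KH = 4.189×10^-4 / 4.169×10^-2 = 1.00×10^4 μatm

pCO2 = 1.00×10^4 μatm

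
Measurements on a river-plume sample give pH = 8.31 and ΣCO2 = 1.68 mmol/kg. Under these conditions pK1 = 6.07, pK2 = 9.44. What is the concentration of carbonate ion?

α₂ = 1 / (1 + [H⁺]/K2 + [H⁺]²/(K1K2)) = 1 / (1 + 10^+1.13 + 10^-1.11)
   = 1 / (1 + 13.490 + 0.077625) = 1/14.567 = 0.06865
[CO3²⁻] = α₂ × DIC = 0.06865 × 1.68 = 0.115 mmol/kg

[CO3²⁻] = 0.115 mmol/kg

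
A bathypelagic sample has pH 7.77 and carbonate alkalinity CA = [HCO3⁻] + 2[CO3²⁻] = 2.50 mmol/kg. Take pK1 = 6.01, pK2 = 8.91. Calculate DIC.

DIC = 2.38 mmol/kg

CA = [HCO3⁻] + 2[CO3²⁻] = (α₁ + 2α₂)·DIC
At pH 7.77: [H⁺]/K1 = 10^-1.76 = 0.017378, K2/[H⁺] = 10^-1.14 = 0.072444
α₁ = 1/(1 + 0.017378 + 0.072444) = 1/1.0898 = 0.9176; α₂ = α₁·K2/[H⁺] = 0.06647
α₁ + 2α₂ = 1.0505
DIC = CA / (α₁ + 2α₂) = 2.50 / 1.0505 = 2.38 mmol/kg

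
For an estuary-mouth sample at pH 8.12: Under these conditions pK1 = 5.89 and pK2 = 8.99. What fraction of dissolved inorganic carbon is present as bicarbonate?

α₁ = 0.877

α₁ = 1 / (1 + [H⁺]/K1 + K2/[H⁺]) = 1 / (1 + 10^-2.23 + 10^-0.87)
   = 1 / (1 + 0.0058884 + 0.13490) = 1/1.1408 = 0.8766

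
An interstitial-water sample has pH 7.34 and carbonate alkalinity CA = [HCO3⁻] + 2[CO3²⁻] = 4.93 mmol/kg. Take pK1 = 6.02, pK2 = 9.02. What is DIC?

DIC = 5.06 mmol/kg

CA = [HCO3⁻] + 2[CO3²⁻] = (α₁ + 2α₂)·DIC
At pH 7.34: [H⁺]/K1 = 10^-1.32 = 0.047863, K2/[H⁺] = 10^-1.68 = 0.020893
α₁ = 1/(1 + 0.047863 + 0.020893) = 1/1.0688 = 0.9357; α₂ = α₁·K2/[H⁺] = 0.01955
α₁ + 2α₂ = 0.9748
DIC = CA / (α₁ + 2α₂) = 4.93 / 0.9748 = 5.06 mmol/kg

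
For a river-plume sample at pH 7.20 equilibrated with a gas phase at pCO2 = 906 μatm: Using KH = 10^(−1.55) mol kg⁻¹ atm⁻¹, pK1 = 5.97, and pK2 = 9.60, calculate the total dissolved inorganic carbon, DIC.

[CO2*] = KH · pCO2 = 10^(−1.55) × 906×10^-6 = 2.553×10^-5 mol/kg
α₀ = 1/(1 + K1/[H⁺] + K1K2/[H⁺]²) = 1/(1 + 10^+1.23 + 10^-1.17) = 0.05540
DIC = [CO2*]/α₀ = 2.553×10^-5 / 0.05540 = 0.461 mmol/kg

DIC = 0.461 mmol/kg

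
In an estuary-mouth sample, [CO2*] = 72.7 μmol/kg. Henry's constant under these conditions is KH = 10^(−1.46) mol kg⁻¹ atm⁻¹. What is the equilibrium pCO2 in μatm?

KH = 10^(−1.46) = 3.467×10^-2 mol kg⁻¹ atm⁻¹
pCO2 = [CO2*]/KH = 72.7×10^-6 / 3.467×10^-2 = 2.10×10^-3 atm = 2100 μatm

pCO2 = 2100 μatm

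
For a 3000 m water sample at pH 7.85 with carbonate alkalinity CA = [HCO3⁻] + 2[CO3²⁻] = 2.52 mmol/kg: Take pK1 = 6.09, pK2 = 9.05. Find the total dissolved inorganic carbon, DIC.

DIC = 2.42 mmol/kg

CA = [HCO3⁻] + 2[CO3²⁻] = (α₁ + 2α₂)·DIC
At pH 7.85: [H⁺]/K1 = 10^-1.76 = 0.017378, K2/[H⁺] = 10^-1.20 = 0.063096
α₁ = 1/(1 + 0.017378 + 0.063096) = 1/1.0805 = 0.9255; α₂ = α₁·K2/[H⁺] = 0.05840
α₁ + 2α₂ = 1.0423
DIC = CA / (α₁ + 2α₂) = 2.52 / 1.0423 = 2.42 mmol/kg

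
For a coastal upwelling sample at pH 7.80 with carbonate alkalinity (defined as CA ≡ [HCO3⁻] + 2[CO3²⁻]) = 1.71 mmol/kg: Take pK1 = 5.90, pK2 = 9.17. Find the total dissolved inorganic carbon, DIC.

DIC = 1.66 mmol/kg

CA = [HCO3⁻] + 2[CO3²⁻] = (α₁ + 2α₂)·DIC
At pH 7.80: [H⁺]/K1 = 10^-1.90 = 0.012589, K2/[H⁺] = 10^-1.37 = 0.042658
α₁ = 1/(1 + 0.012589 + 0.042658) = 1/1.0552 = 0.9476; α₂ = α₁·K2/[H⁺] = 0.04042
α₁ + 2α₂ = 1.0285
DIC = CA / (α₁ + 2α₂) = 1.71 / 1.0285 = 1.66 mmol/kg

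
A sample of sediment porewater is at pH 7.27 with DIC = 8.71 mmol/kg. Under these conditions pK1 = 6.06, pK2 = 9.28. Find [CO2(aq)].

α₀ = 1 / (1 + K1/[H⁺] + K1K2/[H⁺]²) = 1 / (1 + 10^+1.21 + 10^-0.80)
   = 1 / (1 + 16.218 + 0.15849) = 1/17.377 = 0.05755
[CO2*] = α₀ × DIC = 0.05755 × 8.71 = 0.501 mmol/kg

[CO2*] = 0.501 mmol/kg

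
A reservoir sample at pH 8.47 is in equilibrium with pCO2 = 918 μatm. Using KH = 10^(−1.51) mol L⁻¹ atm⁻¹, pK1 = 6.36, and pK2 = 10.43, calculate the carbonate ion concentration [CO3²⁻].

[CO2*] = KH · pCO2 = 10^(−1.51) × 918×10^-6 = 2.837×10^-5 mol/L
α₀ = 1/(1 + K1/[H⁺] + K1K2/[H⁺]²) = 1/(1 + 10^+2.11 + 10^+0.15) = 0.007620
DIC = [CO2*]/α₀ = 2.837×10^-5 / 0.007620 = 3.723 mmol/L
[CO3²⁻] = α₂·DIC; α₂ = 0.01076, so [CO3²⁻] = 0.01076 × 3.723 = 0.0401 mmol/L

[CO3²⁻] = 0.0401 mmol/L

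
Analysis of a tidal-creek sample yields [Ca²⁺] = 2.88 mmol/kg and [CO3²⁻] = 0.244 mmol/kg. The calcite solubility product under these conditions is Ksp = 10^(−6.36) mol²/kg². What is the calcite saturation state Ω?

Ω = 1.61

Ksp = 10^(−6.36) = 4.365×10^-7
Ω = [Ca²⁺][CO3²⁻]/Ksp = (2.88×10^-3)(0.244×10^-3) / 4.365×10^-7 = 1.61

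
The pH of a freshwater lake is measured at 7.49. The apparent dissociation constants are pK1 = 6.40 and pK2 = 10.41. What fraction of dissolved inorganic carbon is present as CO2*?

α₀ = 0.0751

α₀ = 1 / (1 + K1/[H⁺] + K1K2/[H⁺]²) = 1 / (1 + 10^+1.09 + 10^-1.83)
   = 1 / (1 + 12.303 + 0.014791) = 1/13.317 = 0.07509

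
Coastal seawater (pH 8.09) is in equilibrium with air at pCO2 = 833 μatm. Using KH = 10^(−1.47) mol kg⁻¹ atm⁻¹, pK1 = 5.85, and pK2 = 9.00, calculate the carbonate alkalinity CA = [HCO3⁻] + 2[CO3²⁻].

CA = 6.11 mmol/kg

[CO2*] = KH · pCO2 = 10^(−1.47) × 833×10^-6 = 2.823×10^-5 mol/kg
α₀ = 1/(1 + K1/[H⁺] + K1K2/[H⁺]²) = 1/(1 + 10^+2.24 + 10^+1.33) = 0.005098
DIC = [CO2*]/α₀ = 2.823×10^-5 / 0.005098 = 5.537 mmol/kg
CA = (α₁ + 2α₂)·DIC = (0.8859 + 2×0.1090) × 5.537 = 6.11 mmol/kg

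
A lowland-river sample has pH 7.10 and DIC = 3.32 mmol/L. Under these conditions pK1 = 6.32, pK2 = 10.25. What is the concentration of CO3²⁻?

α₂ = 1 / (1 + [H⁺]/K2 + [H⁺]²/(K1K2)) = 1 / (1 + 10^+3.15 + 10^+2.37)
   = 1 / (1 + 1412.5 + 234.42) = 1/1648.0 = 0.0006068
[CO3²⁻] = α₂ × DIC = 0.0006068 × 3.32 = 0.00201 mmol/L = 2.01 μmol/L

[CO3²⁻] = 2.01 μmol/L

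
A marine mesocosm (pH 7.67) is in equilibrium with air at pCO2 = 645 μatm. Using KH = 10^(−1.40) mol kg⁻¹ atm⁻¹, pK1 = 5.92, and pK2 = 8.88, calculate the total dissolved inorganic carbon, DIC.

DIC = 1.56 mmol/kg

[CO2*] = KH · pCO2 = 10^(−1.40) × 645×10^-6 = 2.568×10^-5 mol/kg
α₀ = 1/(1 + K1/[H⁺] + K1K2/[H⁺]²) = 1/(1 + 10^+1.75 + 10^+0.54) = 0.01647
DIC = [CO2*]/α₀ = 2.568×10^-5 / 0.01647 = 1.56 mmol/kg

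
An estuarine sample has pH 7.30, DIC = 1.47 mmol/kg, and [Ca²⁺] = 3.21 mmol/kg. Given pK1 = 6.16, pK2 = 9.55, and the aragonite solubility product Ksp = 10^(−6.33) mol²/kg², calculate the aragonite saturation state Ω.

α₂ = 1 / (1 + [H⁺]/K2 + [H⁺]²/(K1K2)) = 1 / (1 + 10^+2.25 + 10^+1.11)
   = 1 / (1 + 177.83 + 12.882) = 1/191.71 = 0.005216
[CO3²⁻] = α₂ × DIC = 0.005216 × 1.47 = 0.007668 mmol/kg = 7.668 μmol/kg
Ksp = 10^(−6.33) = 4.677×10^-7
Ω = [Ca²⁺][CO3²⁻]/Ksp = (3.21×10^-3)(7.668×10^-6) / 4.677×10^-7 = 0.0526

Ω = 0.0526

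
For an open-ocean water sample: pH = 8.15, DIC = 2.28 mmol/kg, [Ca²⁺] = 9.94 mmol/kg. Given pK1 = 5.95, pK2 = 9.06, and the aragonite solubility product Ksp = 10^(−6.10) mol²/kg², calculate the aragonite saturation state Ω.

α₂ = 1 / (1 + [H⁺]/K2 + [H⁺]²/(K1K2)) = 1 / (1 + 10^+0.91 + 10^-1.29)
   = 1 / (1 + 8.1283 + 0.051286) = 1/9.1796 = 0.1089
[CO3²⁻] = α₂ × DIC = 0.1089 × 2.28 = 0.2484 mmol/kg
Ksp = 10^(−6.10) = 7.943×10^-7
Ω = [Ca²⁺][CO3²⁻]/Ksp = (9.94×10^-3)(2.484×10^-4) / 7.943×10^-7 = 3.11

Ω = 3.11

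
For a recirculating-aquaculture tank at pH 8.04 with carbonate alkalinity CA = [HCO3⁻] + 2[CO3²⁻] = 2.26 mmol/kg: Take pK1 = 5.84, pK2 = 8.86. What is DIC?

CA = [HCO3⁻] + 2[CO3²⁻] = (α₁ + 2α₂)·DIC
At pH 8.04: [H⁺]/K1 = 10^-2.20 = 0.0063096, K2/[H⁺] = 10^-0.82 = 0.15136
α₁ = 1/(1 + 0.0063096 + 0.15136) = 1/1.1577 = 0.8638; α₂ = α₁·K2/[H⁺] = 0.1307
α₁ + 2α₂ = 1.1253
DIC = CA / (α₁ + 2α₂) = 2.26 / 1.1253 = 2.01 mmol/kg

DIC = 2.01 mmol/kg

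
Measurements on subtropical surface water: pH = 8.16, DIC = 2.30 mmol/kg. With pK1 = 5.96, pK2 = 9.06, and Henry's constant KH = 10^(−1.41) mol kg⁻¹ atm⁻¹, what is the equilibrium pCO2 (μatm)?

α₀ = 1 / (1 + K1/[H⁺] + K1K2/[H⁺]²) = 1 / (1 + 10^+2.20 + 10^+1.30)
   = 1 / (1 + 158.49 + 19.953) = 1/179.44 = 0.005573
[CO2*] = α₀ × DIC = 0.005573 × 2.30 = 0.01282 mmol/kg = 12.82 μmol/kg
pCO2 = [CO2*]/KH = 1.282×10^-5 / 3.890×10^-2 = 329 μatm

pCO2 = 329 μatm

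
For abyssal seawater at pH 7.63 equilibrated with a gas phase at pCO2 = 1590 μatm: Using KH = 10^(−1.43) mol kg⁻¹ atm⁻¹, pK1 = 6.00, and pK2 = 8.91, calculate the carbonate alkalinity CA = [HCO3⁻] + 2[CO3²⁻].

[CO2*] = KH · pCO2 = 10^(−1.43) × 1590×10^-6 = 5.907×10^-5 mol/kg
α₀ = 1/(1 + K1/[H⁺] + K1K2/[H⁺]²) = 1/(1 + 10^+1.63 + 10^+0.35) = 0.02179
DIC = [CO2*]/α₀ = 5.907×10^-5 / 0.02179 = 2.711 mmol/kg
CA = (α₁ + 2α₂)·DIC = (0.9294 + 2×0.04878) × 2.711 = 2.78 mmol/kg

CA = 2.78 mmol/kg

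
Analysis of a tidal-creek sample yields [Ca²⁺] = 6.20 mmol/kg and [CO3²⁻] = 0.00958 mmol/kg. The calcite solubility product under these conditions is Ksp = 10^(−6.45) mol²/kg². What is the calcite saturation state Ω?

Ω = 0.167

Ksp = 10^(−6.45) = 3.548×10^-7
Ω = [Ca²⁺][CO3²⁻]/Ksp = (6.20×10^-3)(0.00958×10^-3) / 3.548×10^-7 = 0.167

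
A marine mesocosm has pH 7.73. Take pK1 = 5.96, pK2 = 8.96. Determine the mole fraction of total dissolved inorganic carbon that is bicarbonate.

α₁ = 1 / (1 + [H⁺]/K1 + K2/[H⁺]) = 1 / (1 + 10^-1.77 + 10^-1.23)
   = 1 / (1 + 0.016982 + 0.058884) = 1/1.0759 = 0.9295

α₁ = 0.929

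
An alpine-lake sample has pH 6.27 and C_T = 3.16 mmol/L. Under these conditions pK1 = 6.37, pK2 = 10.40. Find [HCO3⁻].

[HCO3⁻] = 1.40 mmol/L

α₁ = 1 / (1 + [H⁺]/K1 + K2/[H⁺]) = 1 / (1 + 10^+0.10 + 10^-4.13)
   = 1 / (1 + 1.2589 + 7.4131×10^-5) = 1/2.2590 = 0.4427
[HCO3⁻] = α₁ × DIC = 0.4427 × 3.16 = 1.40 mmol/L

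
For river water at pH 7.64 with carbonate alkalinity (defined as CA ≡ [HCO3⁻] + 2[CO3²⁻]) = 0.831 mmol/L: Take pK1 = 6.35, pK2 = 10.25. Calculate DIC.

CA = [HCO3⁻] + 2[CO3²⁻] = (α₁ + 2α₂)·DIC
At pH 7.64: [H⁺]/K1 = 10^-1.29 = 0.051286, K2/[H⁺] = 10^-2.61 = 0.0024547
α₁ = 1/(1 + 0.051286 + 0.0024547) = 1/1.0537 = 0.9490; α₂ = α₁·K2/[H⁺] = 0.002330
α₁ + 2α₂ = 0.9537
DIC = CA / (α₁ + 2α₂) = 0.831 / 0.9537 = 0.871 mmol/L

DIC = 0.871 mmol/L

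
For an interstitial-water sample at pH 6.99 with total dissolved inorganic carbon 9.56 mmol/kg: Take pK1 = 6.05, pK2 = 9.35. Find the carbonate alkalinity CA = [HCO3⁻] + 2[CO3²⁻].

CA = [HCO3⁻] + 2[CO3²⁻] = (α₁ + 2α₂)·DIC
At pH 6.99: [H⁺]/K1 = 10^-0.94 = 0.11482, K2/[H⁺] = 10^-2.36 = 0.0043652
α₁ = 1/(1 + 0.11482 + 0.0043652) = 1/1.1192 = 0.8935; α₂ = α₁·K2/[H⁺] = 0.003900
α₁ + 2α₂ = 0.9013
CA = 0.9013 × 9.56 = 8.62 mmol/kg

CA = 8.62 mmol/kg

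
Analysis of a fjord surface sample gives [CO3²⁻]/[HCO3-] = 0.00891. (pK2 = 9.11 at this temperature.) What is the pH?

pH = 7.06

From K2 = [H⁺][CO3²⁻]/[HCO3-]:  pH = pK2 + log₁₀([CO3²⁻]/[HCO3-])
log₁₀(0.00891) = -2.050
pH = 9.11 + (-2.050) = 7.06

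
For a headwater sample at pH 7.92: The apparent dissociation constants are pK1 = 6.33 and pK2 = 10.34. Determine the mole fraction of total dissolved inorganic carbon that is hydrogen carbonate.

α₁ = 0.971

α₁ = 1 / (1 + [H⁺]/K1 + K2/[H⁺]) = 1 / (1 + 10^-1.59 + 10^-2.42)
   = 1 / (1 + 0.025704 + 0.0038019) = 1/1.0295 = 0.9713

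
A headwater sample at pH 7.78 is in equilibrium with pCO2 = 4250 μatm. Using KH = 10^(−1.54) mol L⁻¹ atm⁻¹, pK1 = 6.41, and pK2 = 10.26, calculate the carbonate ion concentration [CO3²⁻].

[CO3²⁻] = 9.51 μmol/L

[CO2*] = KH · pCO2 = 10^(−1.54) × 4250×10^-6 = 1.226×10^-4 mol/L
α₀ = 1/(1 + K1/[H⁺] + K1K2/[H⁺]²) = 1/(1 + 10^+1.37 + 10^-1.11) = 0.04078
DIC = [CO2*]/α₀ = 1.226×10^-4 / 0.04078 = 3.005 mmol/L
[CO3²⁻] = α₂·DIC; α₂ = 0.003166, so [CO3²⁻] = 0.003166 × 3.005 = 0.00951 mmol/L = 9.51 μmol/L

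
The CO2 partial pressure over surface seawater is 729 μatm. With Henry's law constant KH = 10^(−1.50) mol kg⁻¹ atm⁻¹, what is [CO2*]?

KH = 10^(−1.50) = 3.162×10^-2 mol kg⁻¹ atm⁻¹
[CO2*] = KH · pCO2 = 3.162×10^-2 × 729×10^-6 atm = 2.31×10^-5 mol/kg

[CO2*] = 23.1 μmol/kg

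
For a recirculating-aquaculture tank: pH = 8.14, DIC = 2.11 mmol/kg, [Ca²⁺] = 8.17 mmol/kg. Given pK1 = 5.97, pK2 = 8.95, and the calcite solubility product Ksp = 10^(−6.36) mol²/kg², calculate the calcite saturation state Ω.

α₂ = 1 / (1 + [H⁺]/K2 + [H⁺]²/(K1K2)) = 1 / (1 + 10^+0.81 + 10^-1.36)
   = 1 / (1 + 6.4565 + 0.043652) = 1/7.5002 = 0.1333
[CO3²⁻] = α₂ × DIC = 0.1333 × 2.11 = 0.2813 mmol/kg
Ksp = 10^(−6.36) = 4.365×10^-7
Ω = [Ca²⁺][CO3²⁻]/Ksp = (8.17×10^-3)(2.813×10^-4) / 4.365×10^-7 = 5.27

Ω = 5.27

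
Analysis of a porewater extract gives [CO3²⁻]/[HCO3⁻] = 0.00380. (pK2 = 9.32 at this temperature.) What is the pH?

pH = 6.90

From K2 = [H⁺][CO3²⁻]/[HCO3⁻]:  pH = pK2 + log₁₀([CO3²⁻]/[HCO3⁻])
log₁₀(0.00380) = -2.420
pH = 9.32 + (-2.420) = 6.90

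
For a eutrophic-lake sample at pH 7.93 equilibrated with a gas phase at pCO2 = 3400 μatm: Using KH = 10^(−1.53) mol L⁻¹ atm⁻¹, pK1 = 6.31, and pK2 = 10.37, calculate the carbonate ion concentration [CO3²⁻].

[CO3²⁻] = 15.2 μmol/L

[CO2*] = KH · pCO2 = 10^(−1.53) × 3400×10^-6 = 1.003×10^-4 mol/L
α₀ = 1/(1 + K1/[H⁺] + K1K2/[H⁺]²) = 1/(1 + 10^+1.62 + 10^-0.82) = 0.02334
DIC = [CO2*]/α₀ = 1.003×10^-4 / 0.02334 = 4.298 mmol/L
[CO3²⁻] = α₂·DIC; α₂ = 0.003533, so [CO3²⁻] = 0.003533 × 4.298 = 0.0152 mmol/L = 15.2 μmol/L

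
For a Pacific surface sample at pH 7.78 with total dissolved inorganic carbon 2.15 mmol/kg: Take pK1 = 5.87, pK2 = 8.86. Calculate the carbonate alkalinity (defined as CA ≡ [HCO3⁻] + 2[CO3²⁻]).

CA = [HCO3⁻] + 2[CO3²⁻] = (α₁ + 2α₂)·DIC
At pH 7.78: [H⁺]/K1 = 10^-1.91 = 0.012303, K2/[H⁺] = 10^-1.08 = 0.083176
α₁ = 1/(1 + 0.012303 + 0.083176) = 1/1.0955 = 0.9128; α₂ = α₁·K2/[H⁺] = 0.07593
α₁ + 2α₂ = 1.0647
CA = 1.0647 × 2.15 = 2.29 mmol/kg

CA = 2.29 mmol/kg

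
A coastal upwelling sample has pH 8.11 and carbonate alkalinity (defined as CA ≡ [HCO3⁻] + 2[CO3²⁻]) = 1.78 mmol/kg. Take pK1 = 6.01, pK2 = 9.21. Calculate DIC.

CA = [HCO3⁻] + 2[CO3²⁻] = (α₁ + 2α₂)·DIC
At pH 8.11: [H⁺]/K1 = 10^-2.10 = 0.0079433, K2/[H⁺] = 10^-1.10 = 0.079433
α₁ = 1/(1 + 0.0079433 + 0.079433) = 1/1.0874 = 0.9196; α₂ = α₁·K2/[H⁺] = 0.07305
α₁ + 2α₂ = 1.0657
DIC = CA / (α₁ + 2α₂) = 1.78 / 1.0657 = 1.67 mmol/kg

DIC = 1.67 mmol/kg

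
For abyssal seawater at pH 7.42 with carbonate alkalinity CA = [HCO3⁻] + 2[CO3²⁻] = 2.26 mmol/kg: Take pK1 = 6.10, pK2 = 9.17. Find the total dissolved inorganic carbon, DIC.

DIC = 2.33 mmol/kg

CA = [HCO3⁻] + 2[CO3²⁻] = (α₁ + 2α₂)·DIC
At pH 7.42: [H⁺]/K1 = 10^-1.32 = 0.047863, K2/[H⁺] = 10^-1.75 = 0.017783
α₁ = 1/(1 + 0.047863 + 0.017783) = 1/1.0656 = 0.9384; α₂ = α₁·K2/[H⁺] = 0.01669
α₁ + 2α₂ = 0.9718
DIC = CA / (α₁ + 2α₂) = 2.26 / 0.9718 = 2.33 mmol/kg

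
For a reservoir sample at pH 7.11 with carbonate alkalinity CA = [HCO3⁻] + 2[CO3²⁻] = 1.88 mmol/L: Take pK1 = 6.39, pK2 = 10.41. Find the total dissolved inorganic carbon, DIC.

CA = [HCO3⁻] + 2[CO3²⁻] = (α₁ + 2α₂)·DIC
At pH 7.11: [H⁺]/K1 = 10^-0.72 = 0.19055, K2/[H⁺] = 10^-3.30 = 0.00050119
α₁ = 1/(1 + 0.19055 + 0.00050119) = 1/1.1910 = 0.8396; α₂ = α₁·K2/[H⁺] = 0.0004208
α₁ + 2α₂ = 0.8404
DIC = CA / (α₁ + 2α₂) = 1.88 / 0.8404 = 2.24 mmol/L

DIC = 2.24 mmol/L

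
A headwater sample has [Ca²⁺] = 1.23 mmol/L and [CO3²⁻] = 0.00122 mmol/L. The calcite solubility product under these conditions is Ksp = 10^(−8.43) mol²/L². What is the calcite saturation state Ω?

Ksp = 10^(−8.43) = 3.715×10^-9
Ω = [Ca²⁺][CO3²⁻]/Ksp = (1.23×10^-3)(0.00122×10^-3) / 3.715×10^-9 = 0.404

Ω = 0.404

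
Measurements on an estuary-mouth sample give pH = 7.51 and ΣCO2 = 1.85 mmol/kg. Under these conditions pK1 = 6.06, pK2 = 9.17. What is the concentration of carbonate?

α₂ = 1 / (1 + [H⁺]/K2 + [H⁺]²/(K1K2)) = 1 / (1 + 10^+1.66 + 10^+0.21)
   = 1 / (1 + 45.709 + 1.6218) = 1/48.331 = 0.02069
[CO3²⁻] = α₂ × DIC = 0.02069 × 1.85 = 0.0383 mmol/kg

[CO3²⁻] = 0.0383 mmol/kg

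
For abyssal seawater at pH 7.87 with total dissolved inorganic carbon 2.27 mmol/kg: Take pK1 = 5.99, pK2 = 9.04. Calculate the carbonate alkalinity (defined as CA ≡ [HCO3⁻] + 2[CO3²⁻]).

CA = [HCO3⁻] + 2[CO3²⁻] = (α₁ + 2α₂)·DIC
At pH 7.87: [H⁺]/K1 = 10^-1.88 = 0.013183, K2/[H⁺] = 10^-1.17 = 0.067608
α₁ = 1/(1 + 0.013183 + 0.067608) = 1/1.0808 = 0.9252; α₂ = α₁·K2/[H⁺] = 0.06255
α₁ + 2α₂ = 1.0504
CA = 1.0504 × 2.27 = 2.38 mmol/kg

CA = 2.38 mmol/kg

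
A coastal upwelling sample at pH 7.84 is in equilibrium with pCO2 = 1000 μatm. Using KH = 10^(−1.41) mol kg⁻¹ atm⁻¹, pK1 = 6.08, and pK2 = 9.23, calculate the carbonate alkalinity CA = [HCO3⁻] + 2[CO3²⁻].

CA = 2.42 mmol/kg

[CO2*] = KH · pCO2 = 10^(−1.41) × 1000×10^-6 = 3.890×10^-5 mol/kg
α₀ = 1/(1 + K1/[H⁺] + K1K2/[H⁺]²) = 1/(1 + 10^+1.76 + 10^+0.37) = 0.01642
DIC = [CO2*]/α₀ = 3.890×10^-5 / 0.01642 = 2.369 mmol/kg
CA = (α₁ + 2α₂)·DIC = (0.9451 + 2×0.03850) × 2.369 = 2.42 mmol/kg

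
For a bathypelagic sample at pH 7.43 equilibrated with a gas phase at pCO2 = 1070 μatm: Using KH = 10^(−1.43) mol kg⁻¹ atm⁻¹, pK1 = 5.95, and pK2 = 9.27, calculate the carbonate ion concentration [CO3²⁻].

[CO3²⁻] = 17.4 μmol/kg

[CO2*] = KH · pCO2 = 10^(−1.43) × 1070×10^-6 = 3.975×10^-5 mol/kg
α₀ = 1/(1 + K1/[H⁺] + K1K2/[H⁺]²) = 1/(1 + 10^+1.48 + 10^-0.36) = 0.03161
DIC = [CO2*]/α₀ = 3.975×10^-5 / 0.03161 = 1.258 mmol/kg
[CO3²⁻] = α₂·DIC; α₂ = 0.01380, so [CO3²⁻] = 0.01380 × 1.258 = 0.0174 mmol/kg = 17.4 μmol/kg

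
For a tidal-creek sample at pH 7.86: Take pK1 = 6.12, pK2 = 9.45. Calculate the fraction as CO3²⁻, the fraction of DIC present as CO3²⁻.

α₂ = 1 / (1 + [H⁺]/K2 + [H⁺]²/(K1K2)) = 1 / (1 + 10^+1.59 + 10^-0.15)
   = 1 / (1 + 38.905 + 0.70795) = 1/40.612 = 0.02462

α₂ = 0.0246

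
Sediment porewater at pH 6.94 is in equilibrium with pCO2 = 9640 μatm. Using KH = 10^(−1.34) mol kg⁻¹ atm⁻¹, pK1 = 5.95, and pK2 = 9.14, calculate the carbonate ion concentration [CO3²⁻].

[CO2*] = KH · pCO2 = 10^(−1.34) × 9640×10^-6 = 4.406×10^-4 mol/kg
α₀ = 1/(1 + K1/[H⁺] + K1K2/[H⁺]²) = 1/(1 + 10^+0.99 + 10^-1.21) = 0.09230
DIC = [CO2*]/α₀ = 4.406×10^-4 / 0.09230 = 4.774 mmol/kg
[CO3²⁻] = α₂·DIC; α₂ = 0.005691, so [CO3²⁻] = 0.005691 × 4.774 = 0.0272 mmol/kg

[CO3²⁻] = 0.0272 mmol/kg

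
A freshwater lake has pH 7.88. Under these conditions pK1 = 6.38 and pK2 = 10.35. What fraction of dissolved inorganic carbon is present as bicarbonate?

α₁ = 1 / (1 + [H⁺]/K1 + K2/[H⁺]) = 1 / (1 + 10^-1.50 + 10^-2.47)
   = 1 / (1 + 0.031623 + 0.0033884) = 1/1.0350 = 0.9662

α₁ = 0.966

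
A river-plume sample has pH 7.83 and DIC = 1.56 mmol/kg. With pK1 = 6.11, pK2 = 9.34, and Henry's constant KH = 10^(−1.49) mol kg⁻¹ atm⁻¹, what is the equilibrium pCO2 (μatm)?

pCO2 = 875 μatm

α₀ = 1 / (1 + K1/[H⁺] + K1K2/[H⁺]²) = 1 / (1 + 10^+1.72 + 10^+0.21)
   = 1 / (1 + 52.481 + 1.6218) = 1/55.103 = 0.01815
[CO2*] = α₀ × DIC = 0.01815 × 1.56 = 0.02831 mmol/kg
pCO2 = [CO2*]/KH = 2.831×10^-5 / 3.236×10^-2 = 875 μatm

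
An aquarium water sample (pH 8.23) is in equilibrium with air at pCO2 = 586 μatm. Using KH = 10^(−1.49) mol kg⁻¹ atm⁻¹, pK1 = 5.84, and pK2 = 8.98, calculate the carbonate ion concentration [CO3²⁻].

[CO3²⁻] = 0.828 mmol/kg

[CO2*] = KH · pCO2 = 10^(−1.49) × 586×10^-6 = 1.896×10^-5 mol/kg
α₀ = 1/(1 + K1/[H⁺] + K1K2/[H⁺]²) = 1/(1 + 10^+2.39 + 10^+1.64) = 0.003447
DIC = [CO2*]/α₀ = 1.896×10^-5 / 0.003447 = 5.501 mmol/kg
[CO3²⁻] = α₂·DIC; α₂ = 0.1505, so [CO3²⁻] = 0.1505 × 5.501 = 0.828 mmol/kg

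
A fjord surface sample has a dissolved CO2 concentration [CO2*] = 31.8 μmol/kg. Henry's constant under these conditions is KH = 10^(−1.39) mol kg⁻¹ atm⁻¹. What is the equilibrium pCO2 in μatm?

KH = 10^(−1.39) = 4.074×10^-2 mol kg⁻¹ atm⁻¹
pCO2 = [CO2*]/KH = 31.8×10^-6 / 4.074×10^-2 = 7.81×10^-4 atm = 781 μatm

pCO2 = 781 μatm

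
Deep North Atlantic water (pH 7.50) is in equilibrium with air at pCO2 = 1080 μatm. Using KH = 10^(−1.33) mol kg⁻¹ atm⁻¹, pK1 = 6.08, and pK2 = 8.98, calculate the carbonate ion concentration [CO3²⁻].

[CO3²⁻] = 0.0440 mmol/kg

[CO2*] = KH · pCO2 = 10^(−1.33) × 1080×10^-6 = 5.052×10^-5 mol/kg
α₀ = 1/(1 + K1/[H⁺] + K1K2/[H⁺]²) = 1/(1 + 10^+1.42 + 10^-0.06) = 0.03549
DIC = [CO2*]/α₀ = 5.052×10^-5 / 0.03549 = 1.423 mmol/kg
[CO3²⁻] = α₂·DIC; α₂ = 0.03091, so [CO3²⁻] = 0.03091 × 1.423 = 0.0440 mmol/kg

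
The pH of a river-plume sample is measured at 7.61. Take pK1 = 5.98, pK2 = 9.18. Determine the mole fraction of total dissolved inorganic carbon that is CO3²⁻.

α₂ = 0.0256

α₂ = 1 / (1 + [H⁺]/K2 + [H⁺]²/(K1K2)) = 1 / (1 + 10^+1.57 + 10^-0.06)
   = 1 / (1 + 37.154 + 0.87096) = 1/39.024 = 0.02562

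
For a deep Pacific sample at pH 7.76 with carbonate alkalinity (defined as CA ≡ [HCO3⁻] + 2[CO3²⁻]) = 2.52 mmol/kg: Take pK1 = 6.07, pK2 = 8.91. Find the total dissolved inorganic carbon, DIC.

CA = [HCO3⁻] + 2[CO3²⁻] = (α₁ + 2α₂)·DIC
At pH 7.76: [H⁺]/K1 = 10^-1.69 = 0.020417, K2/[H⁺] = 10^-1.15 = 0.070795
α₁ = 1/(1 + 0.020417 + 0.070795) = 1/1.0912 = 0.9164; α₂ = α₁·K2/[H⁺] = 0.06488
α₁ + 2α₂ = 1.0462
DIC = CA / (α₁ + 2α₂) = 2.52 / 1.0462 = 2.41 mmol/kg

DIC = 2.41 mmol/kg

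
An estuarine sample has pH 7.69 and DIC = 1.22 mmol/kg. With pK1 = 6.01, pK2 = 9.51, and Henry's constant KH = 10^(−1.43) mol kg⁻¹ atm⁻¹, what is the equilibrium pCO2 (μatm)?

α₀ = 1 / (1 + K1/[H⁺] + K1K2/[H⁺]²) = 1 / (1 + 10^+1.68 + 10^-0.14)
   = 1 / (1 + 47.863 + 0.72444) = 1/49.587 = 0.02017
[CO2*] = α₀ × DIC = 0.02017 × 1.22 = 0.02460 mmol/kg
pCO2 = [CO2*]/KH = 2.460×10^-5 / 3.715×10^-2 = 662 μatm

pCO2 = 662 μatm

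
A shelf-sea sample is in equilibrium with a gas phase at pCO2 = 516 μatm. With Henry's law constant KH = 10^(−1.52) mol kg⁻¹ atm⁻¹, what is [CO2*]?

[CO2*] = 15.6 μmol/kg

KH = 10^(−1.52) = 3.020×10^-2 mol kg⁻¹ atm⁻¹
[CO2*] = KH · pCO2 = 3.020×10^-2 × 516×10^-6 atm = 1.56×10^-5 mol/kg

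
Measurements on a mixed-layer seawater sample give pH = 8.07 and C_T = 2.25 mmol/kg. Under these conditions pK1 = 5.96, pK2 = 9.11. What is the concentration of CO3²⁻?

[CO3²⁻] = 0.187 mmol/kg

α₂ = 1 / (1 + [H⁺]/K2 + [H⁺]²/(K1K2)) = 1 / (1 + 10^+1.04 + 10^-1.07)
   = 1 / (1 + 10.965 + 0.085114) = 1/12.050 = 0.08299
[CO3²⁻] = α₂ × DIC = 0.08299 × 2.25 = 0.187 mmol/kg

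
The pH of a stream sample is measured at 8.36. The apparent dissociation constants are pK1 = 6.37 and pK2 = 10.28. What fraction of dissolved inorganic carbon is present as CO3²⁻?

α₂ = 0.0118

α₂ = 1 / (1 + [H⁺]/K2 + [H⁺]²/(K1K2)) = 1 / (1 + 10^+1.92 + 10^-0.07)
   = 1 / (1 + 83.176 + 0.85114) = 1/85.028 = 0.01176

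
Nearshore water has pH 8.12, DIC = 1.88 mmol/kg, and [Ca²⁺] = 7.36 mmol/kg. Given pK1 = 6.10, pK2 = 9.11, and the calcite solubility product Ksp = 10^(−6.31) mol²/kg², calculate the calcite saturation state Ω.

Ω = 2.60

α₂ = 1 / (1 + [H⁺]/K2 + [H⁺]²/(K1K2)) = 1 / (1 + 10^+0.99 + 10^-1.03)
   = 1 / (1 + 9.7724 + 0.093325) = 1/10.866 = 0.09203
[CO3²⁻] = α₂ × DIC = 0.09203 × 1.88 = 0.1730 mmol/kg
Ksp = 10^(−6.31) = 4.898×10^-7
Ω = [Ca²⁺][CO3²⁻]/Ksp = (7.36×10^-3)(1.730×10^-4) / 4.898×10^-7 = 2.60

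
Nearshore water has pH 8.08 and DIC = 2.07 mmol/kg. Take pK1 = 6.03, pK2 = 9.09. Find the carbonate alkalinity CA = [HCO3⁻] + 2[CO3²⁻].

CA = [HCO3⁻] + 2[CO3²⁻] = (α₁ + 2α₂)·DIC
At pH 8.08: [H⁺]/K1 = 10^-2.05 = 0.0089125, K2/[H⁺] = 10^-1.01 = 0.097724
α₁ = 1/(1 + 0.0089125 + 0.097724) = 1/1.1066 = 0.9036; α₂ = α₁·K2/[H⁺] = 0.08831
α₁ + 2α₂ = 1.0803
CA = 1.0803 × 2.07 = 2.24 mmol/kg

CA = 2.24 mmol/kg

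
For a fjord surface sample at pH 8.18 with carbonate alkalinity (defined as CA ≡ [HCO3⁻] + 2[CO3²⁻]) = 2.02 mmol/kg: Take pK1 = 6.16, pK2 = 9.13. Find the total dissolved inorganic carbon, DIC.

CA = [HCO3⁻] + 2[CO3²⁻] = (α₁ + 2α₂)·DIC
At pH 8.18: [H⁺]/K1 = 10^-2.02 = 0.0095499, K2/[H⁺] = 10^-0.95 = 0.11220
α₁ = 1/(1 + 0.0095499 + 0.11220) = 1/1.1218 = 0.8915; α₂ = α₁·K2/[H⁺] = 0.1000
α₁ + 2α₂ = 1.0915
DIC = CA / (α₁ + 2α₂) = 2.02 / 1.0915 = 1.85 mmol/kg

DIC = 1.85 mmol/kg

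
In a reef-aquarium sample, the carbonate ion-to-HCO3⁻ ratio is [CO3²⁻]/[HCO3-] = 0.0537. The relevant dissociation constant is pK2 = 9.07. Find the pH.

From K2 = [H⁺][CO3²⁻]/[HCO3-]:  pH = pK2 + log₁₀([CO3²⁻]/[HCO3-])
log₁₀(0.0537) = -1.270
pH = 9.07 + (-1.270) = 7.80

pH = 7.80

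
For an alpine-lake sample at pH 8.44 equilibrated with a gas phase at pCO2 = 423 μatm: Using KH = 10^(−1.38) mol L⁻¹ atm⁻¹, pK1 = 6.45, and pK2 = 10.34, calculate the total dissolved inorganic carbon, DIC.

[CO2*] = KH · pCO2 = 10^(−1.38) × 423×10^-6 = 1.763×10^-5 mol/L
α₀ = 1/(1 + K1/[H⁺] + K1K2/[H⁺]²) = 1/(1 + 10^+1.99 + 10^+0.09) = 0.01000
DIC = [CO2*]/α₀ = 1.763×10^-5 / 0.01000 = 1.76 mmol/L

DIC = 1.76 mmol/L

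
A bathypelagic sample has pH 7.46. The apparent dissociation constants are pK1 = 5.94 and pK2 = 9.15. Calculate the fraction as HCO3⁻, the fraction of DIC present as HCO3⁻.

α₁ = 1 / (1 + [H⁺]/K1 + K2/[H⁺]) = 1 / (1 + 10^-1.52 + 10^-1.69)
   = 1 / (1 + 0.030200 + 0.020417) = 1/1.0506 = 0.9518

α₁ = 0.952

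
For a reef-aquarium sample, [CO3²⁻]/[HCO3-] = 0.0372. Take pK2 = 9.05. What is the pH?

pH = 7.62

From K2 = [H⁺][CO3²⁻]/[HCO3-]:  pH = pK2 + log₁₀([CO3²⁻]/[HCO3-])
log₁₀(0.0372) = -1.429
pH = 9.05 + (-1.429) = 7.62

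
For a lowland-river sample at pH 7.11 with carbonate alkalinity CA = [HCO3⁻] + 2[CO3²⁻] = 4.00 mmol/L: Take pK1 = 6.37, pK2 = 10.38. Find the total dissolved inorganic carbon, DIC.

CA = [HCO3⁻] + 2[CO3²⁻] = (α₁ + 2α₂)·DIC
At pH 7.11: [H⁺]/K1 = 10^-0.74 = 0.18197, K2/[H⁺] = 10^-3.27 = 0.00053703
α₁ = 1/(1 + 0.18197 + 0.00053703) = 1/1.1825 = 0.8457; α₂ = α₁·K2/[H⁺] = 0.0004541
α₁ + 2α₂ = 0.8466
DIC = CA / (α₁ + 2α₂) = 4.00 / 0.8466 = 4.72 mmol/L

DIC = 4.72 mmol/L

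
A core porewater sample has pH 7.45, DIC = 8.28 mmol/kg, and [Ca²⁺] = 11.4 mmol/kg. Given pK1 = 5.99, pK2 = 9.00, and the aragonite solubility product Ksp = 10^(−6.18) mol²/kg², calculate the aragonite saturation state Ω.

α₂ = 1 / (1 + [H⁺]/K2 + [H⁺]²/(K1K2)) = 1 / (1 + 10^+1.55 + 10^+0.09)
   = 1 / (1 + 35.481 + 1.2303) = 1/37.712 = 0.02652
[CO3²⁻] = α₂ × DIC = 0.02652 × 8.28 = 0.2196 mmol/kg
Ksp = 10^(−6.18) = 6.607×10^-7
Ω = [Ca²⁺][CO3²⁻]/Ksp = (11.4×10^-3)(2.196×10^-4) / 6.607×10^-7 = 3.79

Ω = 3.79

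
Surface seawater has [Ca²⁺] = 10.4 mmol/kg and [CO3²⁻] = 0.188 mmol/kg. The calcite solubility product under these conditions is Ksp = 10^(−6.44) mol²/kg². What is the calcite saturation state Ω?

Ksp = 10^(−6.44) = 3.631×10^-7
Ω = [Ca²⁺][CO3²⁻]/Ksp = (10.4×10^-3)(0.188×10^-3) / 3.631×10^-7 = 5.39

Ω = 5.39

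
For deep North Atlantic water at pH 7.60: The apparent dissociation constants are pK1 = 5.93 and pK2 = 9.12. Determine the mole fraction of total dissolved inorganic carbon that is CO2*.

α₀ = 1 / (1 + K1/[H⁺] + K1K2/[H⁺]²) = 1 / (1 + 10^+1.67 + 10^+0.15)
   = 1 / (1 + 46.774 + 1.4125) = 1/49.186 = 0.02033

α₀ = 0.0203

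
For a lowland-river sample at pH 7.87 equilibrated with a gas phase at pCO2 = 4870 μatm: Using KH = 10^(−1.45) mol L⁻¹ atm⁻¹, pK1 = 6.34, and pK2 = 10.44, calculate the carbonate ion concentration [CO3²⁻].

[CO3²⁻] = 15.8 μmol/L

[CO2*] = KH · pCO2 = 10^(−1.45) × 4870×10^-6 = 1.728×10^-4 mol/L
α₀ = 1/(1 + K1/[H⁺] + K1K2/[H⁺]²) = 1/(1 + 10^+1.53 + 10^-1.04) = 0.02859
DIC = [CO2*]/α₀ = 1.728×10^-4 / 0.02859 = 6.044 mmol/L
[CO3²⁻] = α₂·DIC; α₂ = 0.002608, so [CO3²⁻] = 0.002608 × 6.044 = 0.0158 mmol/L = 15.8 μmol/L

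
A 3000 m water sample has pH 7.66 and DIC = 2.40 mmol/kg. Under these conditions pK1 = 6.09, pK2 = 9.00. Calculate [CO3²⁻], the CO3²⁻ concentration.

α₂ = 1 / (1 + [H⁺]/K2 + [H⁺]²/(K1K2)) = 1 / (1 + 10^+1.34 + 10^-0.23)
   = 1 / (1 + 21.878 + 0.58884) = 1/23.466 = 0.04261
[CO3²⁻] = α₂ × DIC = 0.04261 × 2.40 = 0.102 mmol/kg

[CO3²⁻] = 0.102 mmol/kg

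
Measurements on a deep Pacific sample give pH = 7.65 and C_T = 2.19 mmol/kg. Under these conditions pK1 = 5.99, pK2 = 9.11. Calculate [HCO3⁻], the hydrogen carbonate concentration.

[HCO3⁻] = 2.07 mmol/kg

α₁ = 1 / (1 + [H⁺]/K1 + K2/[H⁺]) = 1 / (1 + 10^-1.66 + 10^-1.46)
   = 1 / (1 + 0.021878 + 0.034674) = 1/1.0566 = 0.9465
[HCO3⁻] = α₁ × DIC = 0.9465 × 2.19 = 2.07 mmol/kg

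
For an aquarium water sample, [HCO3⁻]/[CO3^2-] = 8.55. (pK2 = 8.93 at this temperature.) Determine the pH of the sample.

From K2 = [H⁺][CO3^2-]/[HCO3⁻]:  pH = pK2 − log₁₀([HCO3⁻]/[CO3^2-])
log₁₀(8.55) = +0.932
pH = 8.93 − (+0.932) = 8.00

pH = 8.00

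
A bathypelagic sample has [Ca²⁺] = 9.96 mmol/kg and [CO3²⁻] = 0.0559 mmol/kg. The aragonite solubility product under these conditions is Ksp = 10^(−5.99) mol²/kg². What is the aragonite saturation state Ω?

Ω = 0.544

Ksp = 10^(−5.99) = 1.023×10^-6
Ω = [Ca²⁺][CO3²⁻]/Ksp = (9.96×10^-3)(0.0559×10^-3) / 1.023×10^-6 = 0.544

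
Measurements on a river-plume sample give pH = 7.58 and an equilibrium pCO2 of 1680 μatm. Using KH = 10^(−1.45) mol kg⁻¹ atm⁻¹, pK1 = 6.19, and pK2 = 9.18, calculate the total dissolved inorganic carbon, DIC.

DIC = 1.56 mmol/kg

[CO2*] = KH · pCO2 = 10^(−1.45) × 1680×10^-6 = 5.961×10^-5 mol/kg
α₀ = 1/(1 + K1/[H⁺] + K1K2/[H⁺]²) = 1/(1 + 10^+1.39 + 10^-0.21) = 0.03822
DIC = [CO2*]/α₀ = 5.961×10^-5 / 0.03822 = 1.56 mmol/kg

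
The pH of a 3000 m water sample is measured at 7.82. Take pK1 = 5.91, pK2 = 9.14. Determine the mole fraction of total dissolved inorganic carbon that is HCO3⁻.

α₁ = 1 / (1 + [H⁺]/K1 + K2/[H⁺]) = 1 / (1 + 10^-1.91 + 10^-1.32)
   = 1 / (1 + 0.012303 + 0.047863) = 1/1.0602 = 0.9432

α₁ = 0.943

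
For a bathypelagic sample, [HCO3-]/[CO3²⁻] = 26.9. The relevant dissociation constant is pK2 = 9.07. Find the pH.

From K2 = [H⁺][CO3²⁻]/[HCO3-]:  pH = pK2 − log₁₀([HCO3-]/[CO3²⁻])
log₁₀(26.9) = +1.430
pH = 9.07 − (+1.430) = 7.64

pH = 7.64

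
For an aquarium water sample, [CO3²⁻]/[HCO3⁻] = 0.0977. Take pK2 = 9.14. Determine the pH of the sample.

pH = 8.13

From K2 = [H⁺][CO3²⁻]/[HCO3⁻]:  pH = pK2 + log₁₀([CO3²⁻]/[HCO3⁻])
log₁₀(0.0977) = -1.010
pH = 9.14 + (-1.010) = 8.13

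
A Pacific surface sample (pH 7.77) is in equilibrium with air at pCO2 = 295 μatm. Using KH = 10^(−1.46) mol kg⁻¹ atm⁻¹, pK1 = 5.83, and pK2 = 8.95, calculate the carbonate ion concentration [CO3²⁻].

[CO3²⁻] = 0.0589 mmol/kg

[CO2*] = KH · pCO2 = 10^(−1.46) × 295×10^-6 = 1.023×10^-5 mol/kg
α₀ = 1/(1 + K1/[H⁺] + K1K2/[H⁺]²) = 1/(1 + 10^+1.94 + 10^+0.76) = 0.01066
DIC = [CO2*]/α₀ = 1.023×10^-5 / 0.01066 = 0.9600 mmol/kg
[CO3²⁻] = α₂·DIC; α₂ = 0.06131, so [CO3²⁻] = 0.06131 × 0.9600 = 0.0589 mmol/kg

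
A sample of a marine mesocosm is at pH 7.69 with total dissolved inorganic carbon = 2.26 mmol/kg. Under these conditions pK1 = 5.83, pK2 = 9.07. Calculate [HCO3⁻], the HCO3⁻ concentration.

α₁ = 1 / (1 + [H⁺]/K1 + K2/[H⁺]) = 1 / (1 + 10^-1.86 + 10^-1.38)
   = 1 / (1 + 0.013804 + 0.041687) = 1/1.0555 = 0.9474
[HCO3⁻] = α₁ × DIC = 0.9474 × 2.26 = 2.14 mmol/kg

[HCO3⁻] = 2.14 mmol/kg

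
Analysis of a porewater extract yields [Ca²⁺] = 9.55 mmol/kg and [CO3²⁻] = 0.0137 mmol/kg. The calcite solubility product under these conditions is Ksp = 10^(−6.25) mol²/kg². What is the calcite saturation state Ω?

Ω = 0.233

Ksp = 10^(−6.25) = 5.623×10^-7
Ω = [Ca²⁺][CO3²⁻]/Ksp = (9.55×10^-3)(0.0137×10^-3) / 5.623×10^-7 = 0.233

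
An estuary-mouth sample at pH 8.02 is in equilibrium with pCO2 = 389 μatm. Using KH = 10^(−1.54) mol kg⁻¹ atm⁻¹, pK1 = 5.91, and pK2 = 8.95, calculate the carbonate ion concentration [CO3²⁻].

[CO3²⁻] = 0.170 mmol/kg

[CO2*] = KH · pCO2 = 10^(−1.54) × 389×10^-6 = 1.122×10^-5 mol/kg
α₀ = 1/(1 + K1/[H⁺] + K1K2/[H⁺]²) = 1/(1 + 10^+2.11 + 10^+1.18) = 0.006898
DIC = [CO2*]/α₀ = 1.122×10^-5 / 0.006898 = 1.626 mmol/kg
[CO3²⁻] = α₂·DIC; α₂ = 0.1044, so [CO3²⁻] = 0.1044 × 1.626 = 0.170 mmol/kg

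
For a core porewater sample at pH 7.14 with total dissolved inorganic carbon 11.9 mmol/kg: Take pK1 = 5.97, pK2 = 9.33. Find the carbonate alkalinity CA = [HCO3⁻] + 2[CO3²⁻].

CA = 11.2 mmol/kg

CA = [HCO3⁻] + 2[CO3²⁻] = (α₁ + 2α₂)·DIC
At pH 7.14: [H⁺]/K1 = 10^-1.17 = 0.067608, K2/[H⁺] = 10^-2.19 = 0.0064565
α₁ = 1/(1 + 0.067608 + 0.0064565) = 1/1.0741 = 0.9310; α₂ = α₁·K2/[H⁺] = 0.006011
α₁ + 2α₂ = 0.9431
CA = 0.9431 × 11.9 = 11.2 mmol/kg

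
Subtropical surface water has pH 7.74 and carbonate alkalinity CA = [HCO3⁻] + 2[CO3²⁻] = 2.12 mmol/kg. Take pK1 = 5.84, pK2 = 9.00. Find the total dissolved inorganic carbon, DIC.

DIC = 2.04 mmol/kg

CA = [HCO3⁻] + 2[CO3²⁻] = (α₁ + 2α₂)·DIC
At pH 7.74: [H⁺]/K1 = 10^-1.90 = 0.012589, K2/[H⁺] = 10^-1.26 = 0.054954
α₁ = 1/(1 + 0.012589 + 0.054954) = 1/1.0675 = 0.9367; α₂ = α₁·K2/[H⁺] = 0.05148
α₁ + 2α₂ = 1.0397
DIC = CA / (α₁ + 2α₂) = 2.12 / 1.0397 = 2.04 mmol/kg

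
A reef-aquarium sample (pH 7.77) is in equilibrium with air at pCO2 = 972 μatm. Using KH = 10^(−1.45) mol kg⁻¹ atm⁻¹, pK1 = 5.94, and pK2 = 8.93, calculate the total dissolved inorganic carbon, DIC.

[CO2*] = KH · pCO2 = 10^(−1.45) × 972×10^-6 = 3.449×10^-5 mol/kg
α₀ = 1/(1 + K1/[H⁺] + K1K2/[H⁺]²) = 1/(1 + 10^+1.83 + 10^+0.67) = 0.01365
DIC = [CO2*]/α₀ = 3.449×10^-5 / 0.01365 = 2.53 mmol/kg

DIC = 2.53 mmol/kg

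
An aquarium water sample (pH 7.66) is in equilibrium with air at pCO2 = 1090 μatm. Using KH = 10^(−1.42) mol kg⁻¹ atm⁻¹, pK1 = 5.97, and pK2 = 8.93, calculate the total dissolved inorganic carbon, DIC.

DIC = 2.18 mmol/kg

[CO2*] = KH · pCO2 = 10^(−1.42) × 1090×10^-6 = 4.144×10^-5 mol/kg
α₀ = 1/(1 + K1/[H⁺] + K1K2/[H⁺]²) = 1/(1 + 10^+1.69 + 10^+0.42) = 0.01901
DIC = [CO2*]/α₀ = 4.144×10^-5 / 0.01901 = 2.18 mmol/kg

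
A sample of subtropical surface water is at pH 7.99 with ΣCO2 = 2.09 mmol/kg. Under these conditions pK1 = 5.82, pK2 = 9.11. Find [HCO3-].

α₁ = 1 / (1 + [H⁺]/K1 + K2/[H⁺]) = 1 / (1 + 10^-2.17 + 10^-1.12)
   = 1 / (1 + 0.0067608 + 0.075858) = 1/1.0826 = 0.9237
[HCO3⁻] = α₁ × DIC = 0.9237 × 2.09 = 1.93 mmol/kg

[HCO3⁻] = 1.93 mmol/kg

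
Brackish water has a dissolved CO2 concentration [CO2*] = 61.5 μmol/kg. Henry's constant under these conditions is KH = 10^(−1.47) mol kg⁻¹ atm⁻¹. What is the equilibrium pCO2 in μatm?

KH = 10^(−1.47) = 3.388×10^-2 mol kg⁻¹ atm⁻¹
pCO2 = [CO2*]/KH = 61.5×10^-6 / 3.388×10^-2 = 1.81×10^-3 atm = 1810 μatm

pCO2 = 1810 μatm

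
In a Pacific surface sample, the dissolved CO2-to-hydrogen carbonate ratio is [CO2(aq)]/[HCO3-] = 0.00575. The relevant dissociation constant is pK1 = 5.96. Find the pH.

pH = 8.20

From K1 = [H⁺][HCO3-]/[CO2(aq)]:  pH = pK1 − log₁₀([CO2(aq)]/[HCO3-])
log₁₀(0.00575) = -2.240
pH = 5.96 − (-2.240) = 8.20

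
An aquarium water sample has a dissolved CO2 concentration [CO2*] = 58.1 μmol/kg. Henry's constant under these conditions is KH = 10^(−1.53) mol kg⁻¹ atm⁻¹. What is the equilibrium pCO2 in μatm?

KH = 10^(−1.53) = 2.951×10^-2 mol kg⁻¹ atm⁻¹
pCO2 = [CO2*]/KH = 58.1×10^-6 / 2.951×10^-2 = 1.97×10^-3 atm = 1970 μatm

pCO2 = 1970 μatm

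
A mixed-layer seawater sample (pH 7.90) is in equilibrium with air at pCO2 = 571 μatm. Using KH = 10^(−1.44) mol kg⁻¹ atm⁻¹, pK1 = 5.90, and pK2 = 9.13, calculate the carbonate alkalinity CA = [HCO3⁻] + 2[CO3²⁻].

[CO2*] = KH · pCO2 = 10^(−1.44) × 571×10^-6 = 2.073×10^-5 mol/kg
α₀ = 1/(1 + K1/[H⁺] + K1K2/[H⁺]²) = 1/(1 + 10^+2.00 + 10^+0.77) = 0.009356
DIC = [CO2*]/α₀ = 2.073×10^-5 / 0.009356 = 2.216 mmol/kg
CA = (α₁ + 2α₂)·DIC = (0.9356 + 2×0.05509) × 2.216 = 2.32 mmol/kg

CA = 2.32 mmol/kg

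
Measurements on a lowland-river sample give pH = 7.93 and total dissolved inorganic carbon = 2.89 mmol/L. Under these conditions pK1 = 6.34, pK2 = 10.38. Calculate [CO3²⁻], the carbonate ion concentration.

[CO3²⁻] = 9.96 μmol/L

α₂ = 1 / (1 + [H⁺]/K2 + [H⁺]²/(K1K2)) = 1 / (1 + 10^+2.45 + 10^+0.86)
   = 1 / (1 + 281.84 + 7.2444) = 1/290.08 = 0.003447
[CO3²⁻] = α₂ × DIC = 0.003447 × 2.89 = 0.00996 mmol/L = 9.96 μmol/L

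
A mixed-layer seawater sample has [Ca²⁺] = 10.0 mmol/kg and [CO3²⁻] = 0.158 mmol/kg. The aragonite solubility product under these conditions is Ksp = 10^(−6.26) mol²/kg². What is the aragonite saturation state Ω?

Ω = 2.88

Ksp = 10^(−6.26) = 5.495×10^-7
Ω = [Ca²⁺][CO3²⁻]/Ksp = (10.0×10^-3)(0.158×10^-3) / 5.495×10^-7 = 2.88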